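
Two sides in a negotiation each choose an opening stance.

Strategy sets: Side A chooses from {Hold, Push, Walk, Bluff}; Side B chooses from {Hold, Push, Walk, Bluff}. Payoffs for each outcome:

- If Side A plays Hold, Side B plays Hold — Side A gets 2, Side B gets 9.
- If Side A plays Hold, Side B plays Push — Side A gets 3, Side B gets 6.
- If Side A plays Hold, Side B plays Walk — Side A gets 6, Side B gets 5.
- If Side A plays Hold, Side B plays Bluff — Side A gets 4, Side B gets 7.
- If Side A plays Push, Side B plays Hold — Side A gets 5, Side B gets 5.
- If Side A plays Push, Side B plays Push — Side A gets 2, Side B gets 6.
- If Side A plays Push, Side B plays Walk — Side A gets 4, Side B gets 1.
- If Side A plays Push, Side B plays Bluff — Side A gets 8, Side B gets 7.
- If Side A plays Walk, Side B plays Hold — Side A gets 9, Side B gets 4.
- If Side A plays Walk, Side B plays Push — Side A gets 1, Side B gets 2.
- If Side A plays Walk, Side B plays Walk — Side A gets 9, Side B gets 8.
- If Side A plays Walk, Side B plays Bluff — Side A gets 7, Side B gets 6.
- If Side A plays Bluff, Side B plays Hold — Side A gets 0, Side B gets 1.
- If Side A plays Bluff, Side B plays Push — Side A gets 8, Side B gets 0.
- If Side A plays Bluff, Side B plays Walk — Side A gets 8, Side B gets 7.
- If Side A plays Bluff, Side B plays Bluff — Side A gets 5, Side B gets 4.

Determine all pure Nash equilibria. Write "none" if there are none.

Pure-strategy Nash equilibria: (Push, Bluff) and (Walk, Walk)

Side A against Hold: payoffs 2, 5, 9, 0 → best response Walk.
Side A against Push: payoffs 3, 2, 1, 8 → best response Bluff.
Side A against Walk: payoffs 6, 4, 9, 8 → best response Walk.
Side A against Bluff: payoffs 4, 8, 7, 5 → best response Push.
Side B against Hold: payoffs 9, 6, 5, 7 → best response Hold.
Side B against Push: payoffs 5, 6, 1, 7 → best response Bluff.
Side B against Walk: payoffs 4, 2, 8, 6 → best response Walk.
Side B against Bluff: payoffs 1, 0, 7, 4 → best response Walk.
Mutual best responses: (Push, Bluff); (Walk, Walk).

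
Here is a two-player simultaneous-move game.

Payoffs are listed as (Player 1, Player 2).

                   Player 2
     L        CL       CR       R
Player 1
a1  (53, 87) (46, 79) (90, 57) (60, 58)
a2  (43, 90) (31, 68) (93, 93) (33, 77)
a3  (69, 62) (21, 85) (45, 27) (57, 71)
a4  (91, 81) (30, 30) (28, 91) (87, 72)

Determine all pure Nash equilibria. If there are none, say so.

Mark each player's best response to every combination of opponents' strategies; a profile where every player is best-responding is a pure Nash equilibrium.
Player 1 against L: payoffs 53, 43, 69, 91 → best response a4.
Player 1 against CL: payoffs 46, 31, 21, 30 → best response a1.
Player 1 against CR: payoffs 90, 93, 45, 28 → best response a2.
Player 1 against R: payoffs 60, 33, 57, 87 → best response a4.
Player 2 against a1: payoffs 87, 79, 57, 58 → best response L.
Player 2 against a2: payoffs 90, 68, 93, 77 → best response CR.
Player 2 against a3: payoffs 62, 85, 27, 71 → best response CL.
Player 2 against a4: payoffs 81, 30, 91, 72 → best response CR.
Mutual best responses: (a2, CR).

(a2, CR)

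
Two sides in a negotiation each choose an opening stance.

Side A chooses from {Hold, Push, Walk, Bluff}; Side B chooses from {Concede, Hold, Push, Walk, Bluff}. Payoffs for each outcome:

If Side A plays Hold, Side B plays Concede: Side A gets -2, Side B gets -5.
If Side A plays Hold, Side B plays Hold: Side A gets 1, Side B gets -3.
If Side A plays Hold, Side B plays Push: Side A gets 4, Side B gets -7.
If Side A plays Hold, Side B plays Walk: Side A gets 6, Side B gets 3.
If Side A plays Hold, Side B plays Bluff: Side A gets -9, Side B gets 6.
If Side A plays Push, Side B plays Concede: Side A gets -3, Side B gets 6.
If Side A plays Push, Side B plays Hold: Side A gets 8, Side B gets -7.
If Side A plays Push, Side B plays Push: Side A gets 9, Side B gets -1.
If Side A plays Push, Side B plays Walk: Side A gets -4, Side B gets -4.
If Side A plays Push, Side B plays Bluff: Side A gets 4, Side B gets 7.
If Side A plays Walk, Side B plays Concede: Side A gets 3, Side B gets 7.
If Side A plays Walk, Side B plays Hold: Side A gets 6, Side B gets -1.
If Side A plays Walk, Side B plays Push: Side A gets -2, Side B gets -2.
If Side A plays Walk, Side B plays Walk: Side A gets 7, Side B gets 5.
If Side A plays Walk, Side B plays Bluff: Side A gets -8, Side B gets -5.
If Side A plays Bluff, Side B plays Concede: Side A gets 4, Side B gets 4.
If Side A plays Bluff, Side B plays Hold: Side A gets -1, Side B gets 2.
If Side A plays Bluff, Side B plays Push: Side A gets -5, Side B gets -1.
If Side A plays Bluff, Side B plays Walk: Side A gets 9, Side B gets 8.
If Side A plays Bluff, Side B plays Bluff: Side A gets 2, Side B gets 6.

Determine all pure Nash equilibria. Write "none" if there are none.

For each strategy profile, look for a profitable unilateral deviation.
(Hold, Concede): Side A can switch to Walk (-2 → 3). Not NE.
(Hold, Hold): Side A can switch to Push (1 → 8). Not NE.
(Hold, Push): Side A can switch to Push (4 → 9). Not NE.
(Hold, Walk): Side A can switch to Walk (6 → 7). Not NE.
(Hold, Bluff): Side A can switch to Push (-9 → 4). Not NE.
(Push, Concede): Side A can switch to Hold (-3 → -2). Not NE.
(Push, Hold): Side B can switch to Concede (-7 → 6). Not NE.
(Push, Push): Side B can switch to Concede (-1 → 6). Not NE.
(Push, Bluff): Side A gets 4, best alternative 2; Side B gets 7, best alternative 6. No profitable deviation — NE.
(Bluff, Walk): Side A gets 9, best alternative 7; Side B gets 8, best alternative 6. No profitable deviation — NE.
(The remaining 10 profiles each have a profitable deviation by the same check.)

Pure-strategy Nash equilibria: (Push, Bluff) and (Bluff, Walk)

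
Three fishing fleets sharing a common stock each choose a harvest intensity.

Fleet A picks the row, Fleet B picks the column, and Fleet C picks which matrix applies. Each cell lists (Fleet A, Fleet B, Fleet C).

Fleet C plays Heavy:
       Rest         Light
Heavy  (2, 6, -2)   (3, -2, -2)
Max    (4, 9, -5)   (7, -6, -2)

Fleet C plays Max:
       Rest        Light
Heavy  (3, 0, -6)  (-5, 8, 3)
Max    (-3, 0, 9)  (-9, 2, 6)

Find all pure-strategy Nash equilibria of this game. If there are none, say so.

(Heavy, Light, Max)

Mark each player's best response to every combination of opponents' strategies; a profile where every player is best-responding is a pure Nash equilibrium.
Fleet A against (Rest, Heavy): payoffs 2, 4 → best response Max.
Fleet A against (Rest, Max): payoffs 3, -3 → best response Heavy.
Fleet A against (Light, Heavy): payoffs 3, 7 → best response Max.
Fleet A against (Light, Max): payoffs -5, -9 → best response Heavy.
Fleet B against (Heavy, Heavy): payoffs 6, -2 → best response Rest.
Fleet B against (Heavy, Max): payoffs 0, 8 → best response Light.
Fleet B against (Max, Heavy): payoffs 9, -6 → best response Rest.
Fleet B against (Max, Max): payoffs 0, 2 → best response Light.
Fleet C against (Heavy, Rest): payoffs -2, -6 → best response Heavy.
Fleet C against (Heavy, Light): payoffs -2, 3 → best response Max.
Fleet C against (Max, Rest): payoffs -5, 9 → best response Max.
Fleet C against (Max, Light): payoffs -2, 6 → best response Max.
Mutual best responses: (Heavy, Light, Max).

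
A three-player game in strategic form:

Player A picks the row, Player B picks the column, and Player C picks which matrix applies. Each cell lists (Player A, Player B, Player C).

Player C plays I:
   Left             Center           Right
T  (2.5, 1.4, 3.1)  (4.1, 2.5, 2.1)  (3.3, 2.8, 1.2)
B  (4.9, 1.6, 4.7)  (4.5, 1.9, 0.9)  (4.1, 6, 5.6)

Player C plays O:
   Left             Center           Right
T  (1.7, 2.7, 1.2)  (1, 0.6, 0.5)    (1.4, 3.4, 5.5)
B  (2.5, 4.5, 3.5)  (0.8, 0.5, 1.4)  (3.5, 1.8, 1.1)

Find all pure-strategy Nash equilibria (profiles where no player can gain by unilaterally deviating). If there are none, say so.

Player A against (Left, I): payoffs 2.5, 4.9 → best response B.
Player A against (Left, O): payoffs 1.7, 2.5 → best response B.
Player A against (Center, I): payoffs 4.1, 4.5 → best response B.
Player A against (Center, O): payoffs 1, 0.8 → best response T.
Player A against (Right, I): payoffs 3.3, 4.1 → best response B.
Player A against (Right, O): payoffs 1.4, 3.5 → best response B.
Player B against (T, I): payoffs 1.4, 2.5, 2.8 → best response Right.
Player B against (T, O): payoffs 2.7, 0.6, 3.4 → best response Right.
Player B against (B, I): payoffs 1.6, 1.9, 6 → best response Right.
Player B against (B, O): payoffs 4.5, 0.5, 1.8 → best response Left.
Player C against (T, Left): payoffs 3.1, 1.2 → best response I.
Player C against (T, Center): payoffs 2.1, 0.5 → best response I.
Player C against (T, Right): payoffs 1.2, 5.5 → best response O.
Player C against (B, Left): payoffs 4.7, 3.5 → best response I.
Player C against (B, Center): payoffs 0.9, 1.4 → best response O.
Player C against (B, Right): payoffs 5.6, 1.1 → best response I.
Mutual best responses: (B, Right, I).

The unique pure-strategy Nash equilibrium is (B, Right, I).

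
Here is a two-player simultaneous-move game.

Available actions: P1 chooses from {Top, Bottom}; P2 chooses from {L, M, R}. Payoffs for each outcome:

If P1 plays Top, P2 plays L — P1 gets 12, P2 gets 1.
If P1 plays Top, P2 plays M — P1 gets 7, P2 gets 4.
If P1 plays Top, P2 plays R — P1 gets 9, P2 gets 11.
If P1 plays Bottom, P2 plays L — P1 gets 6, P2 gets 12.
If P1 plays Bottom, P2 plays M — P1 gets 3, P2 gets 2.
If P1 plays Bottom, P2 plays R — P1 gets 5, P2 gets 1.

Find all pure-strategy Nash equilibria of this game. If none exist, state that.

The unique pure-strategy Nash equilibrium is (Top, R).

P1 against L: payoffs 12, 6 → best response Top.
P1 against M: payoffs 7, 3 → best response Top.
P1 against R: payoffs 9, 5 → best response Top.
P2 against Top: payoffs 1, 4, 11 → best response R.
P2 against Bottom: payoffs 12, 2, 1 → best response L.
Mutual best responses: (Top, R).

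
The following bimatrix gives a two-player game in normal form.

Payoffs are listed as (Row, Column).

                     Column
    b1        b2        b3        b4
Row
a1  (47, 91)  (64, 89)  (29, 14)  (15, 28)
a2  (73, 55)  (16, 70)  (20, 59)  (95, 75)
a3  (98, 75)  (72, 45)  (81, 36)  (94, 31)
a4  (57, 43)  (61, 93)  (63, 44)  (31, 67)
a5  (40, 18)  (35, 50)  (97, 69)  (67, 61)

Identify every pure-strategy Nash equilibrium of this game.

Check each profile: it is a Nash equilibrium iff no player can strictly gain by switching unilaterally.
(a1, b1): Row can switch to a2 (47 → 73). Not NE.
(a1, b2): Row can switch to a3 (64 → 72). Not NE.
(a1, b3): Row can switch to a3 (29 → 81). Not NE.
(a1, b4): Row can switch to a2 (15 → 95). Not NE.
(a2, b1): Row can switch to a3 (73 → 98). Not NE.
(a2, b2): Row can switch to a1 (16 → 64). Not NE.
(a2, b4): Row gets 95, best alternative 94; Column gets 75, best alternative 70. No profitable deviation — NE.
(a3, b1): Row gets 98, best alternative 73; Column gets 75, best alternative 45. No profitable deviation — NE.
(a5, b3): Row gets 97, best alternative 81; Column gets 69, best alternative 61. No profitable deviation — NE.
(The remaining 11 profiles each have a profitable deviation by the same check.)

Pure-strategy Nash equilibria: (a2, b4) and (a3, b1) and (a5, b3)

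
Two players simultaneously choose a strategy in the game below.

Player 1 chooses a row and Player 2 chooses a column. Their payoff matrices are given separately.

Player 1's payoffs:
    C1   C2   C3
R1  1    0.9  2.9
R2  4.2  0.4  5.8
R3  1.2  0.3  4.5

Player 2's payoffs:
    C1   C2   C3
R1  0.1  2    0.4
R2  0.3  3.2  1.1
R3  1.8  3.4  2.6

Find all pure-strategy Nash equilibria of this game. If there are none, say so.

Pure NE: (R1, C2)

For each strategy profile, look for a profitable unilateral deviation.
(R1, C1): Player 1 can switch to R2 (1 → 4.2). Not NE.
(R1, C2): Player 1 gets 0.9, best alternative 0.4; Player 2 gets 2, best alternative 0.4. No profitable deviation — NE.
(R1, C3): Player 1 can switch to R2 (2.9 → 5.8). Not NE.
(R2, C1): Player 2 can switch to C2 (0.3 → 3.2). Not NE.
(R2, C2): Player 1 can switch to R1 (0.4 → 0.9). Not NE.
(R2, C3): Player 2 can switch to C2 (1.1 → 3.2). Not NE.
(R3, C1): Player 1 can switch to R2 (1.2 → 4.2). Not NE.
(R3, C2): Player 1 can switch to R1 (0.3 → 0.9). Not NE.
(R3, C3): Player 1 can switch to R2 (4.5 → 5.8). Not NE.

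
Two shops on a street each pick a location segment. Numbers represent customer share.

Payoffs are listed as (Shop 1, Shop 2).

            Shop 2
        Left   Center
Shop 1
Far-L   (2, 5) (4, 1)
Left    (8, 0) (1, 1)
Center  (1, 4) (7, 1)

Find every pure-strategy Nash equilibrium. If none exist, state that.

(Far-L, Left): Shop 1 can switch to Left (2 → 8). Not NE.
(Far-L, Center): Shop 1 can switch to Center (4 → 7). Not NE.
(Left, Left): Shop 2 can switch to Center (0 → 1). Not NE.
(Left, Center): Shop 1 can switch to Far-L (1 → 4). Not NE.
(Center, Left): Shop 1 can switch to Far-L (1 → 2). Not NE.
(Center, Center): Shop 2 can switch to Left (1 → 4). Not NE.

This game has no pure Nash equilibrium.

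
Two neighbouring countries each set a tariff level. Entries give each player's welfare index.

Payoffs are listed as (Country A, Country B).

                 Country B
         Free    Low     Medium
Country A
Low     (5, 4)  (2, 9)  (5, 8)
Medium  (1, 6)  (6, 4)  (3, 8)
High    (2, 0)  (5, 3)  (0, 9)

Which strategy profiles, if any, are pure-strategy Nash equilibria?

Check each profile: it is a Nash equilibrium iff no player can strictly gain by switching unilaterally.
(Low, Free): Country B can switch to Low (4 → 9). Not NE.
(Low, Low): Country A can switch to Medium (2 → 6). Not NE.
(Low, Medium): Country B can switch to Low (8 → 9). Not NE.
(Medium, Free): Country A can switch to Low (1 → 5). Not NE.
(Medium, Low): Country B can switch to Free (4 → 6). Not NE.
(Medium, Medium): Country A can switch to Low (3 → 5). Not NE.
(High, Free): Country A can switch to Low (2 → 5). Not NE.
(High, Low): Country A can switch to Medium (5 → 6). Not NE.
(High, Medium): Country A can switch to Low (0 → 5). Not NE.

none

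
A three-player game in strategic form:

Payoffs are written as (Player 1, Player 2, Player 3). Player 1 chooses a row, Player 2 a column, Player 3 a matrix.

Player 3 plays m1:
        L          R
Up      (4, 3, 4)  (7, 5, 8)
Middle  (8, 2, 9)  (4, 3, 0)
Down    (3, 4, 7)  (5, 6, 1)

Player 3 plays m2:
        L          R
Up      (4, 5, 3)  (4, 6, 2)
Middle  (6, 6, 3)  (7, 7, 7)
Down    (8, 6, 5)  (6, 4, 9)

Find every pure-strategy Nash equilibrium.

Player 1 against (L, m1): payoffs 4, 8, 3 → best response Middle.
Player 1 against (L, m2): payoffs 4, 6, 8 → best response Down.
Player 1 against (R, m1): payoffs 7, 4, 5 → best response Up.
Player 1 against (R, m2): payoffs 4, 7, 6 → best response Middle.
Player 2 against (Up, m1): payoffs 3, 5 → best response R.
Player 2 against (Up, m2): payoffs 5, 6 → best response R.
Player 2 against (Middle, m1): payoffs 2, 3 → best response R.
Player 2 against (Middle, m2): payoffs 6, 7 → best response R.
Player 2 against (Down, m1): payoffs 4, 6 → best response R.
Player 2 against (Down, m2): payoffs 6, 4 → best response L.
Player 3 against (Up, L): payoffs 4, 3 → best response m1.
Player 3 against (Up, R): payoffs 8, 2 → best response m1.
Player 3 against (Middle, L): payoffs 9, 3 → best response m1.
Player 3 against (Middle, R): payoffs 0, 7 → best response m2.
Player 3 against (Down, L): payoffs 7, 5 → best response m1.
Player 3 against (Down, R): payoffs 1, 9 → best response m2.
Mutual best responses: (Up, R, m1); (Middle, R, m2).

The pure Nash equilibria are (Up, R, m1) and (Middle, R, m2).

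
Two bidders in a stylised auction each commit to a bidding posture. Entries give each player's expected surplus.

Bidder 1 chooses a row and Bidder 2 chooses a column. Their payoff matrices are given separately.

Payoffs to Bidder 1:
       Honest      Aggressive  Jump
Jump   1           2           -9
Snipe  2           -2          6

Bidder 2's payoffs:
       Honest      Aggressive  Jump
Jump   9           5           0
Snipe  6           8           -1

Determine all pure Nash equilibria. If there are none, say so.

Bidder 1 against Honest: payoffs 1, 2 → best response Snipe.
Bidder 1 against Aggressive: payoffs 2, -2 → best response Jump.
Bidder 1 against Jump: payoffs -9, 6 → best response Snipe.
Bidder 2 against Jump: payoffs 9, 5, 0 → best response Honest.
Bidder 2 against Snipe: payoffs 6, 8, -1 → best response Aggressive.
No profile is a mutual best response for all players.

none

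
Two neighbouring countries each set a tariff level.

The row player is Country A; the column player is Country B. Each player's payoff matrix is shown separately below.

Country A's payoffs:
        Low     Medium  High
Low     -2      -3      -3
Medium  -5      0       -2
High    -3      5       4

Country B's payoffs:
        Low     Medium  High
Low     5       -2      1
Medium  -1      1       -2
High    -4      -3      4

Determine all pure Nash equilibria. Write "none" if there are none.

(Low, Low): Country A gets -2, best alternative -3; Country B gets 5, best alternative 1. No profitable deviation — NE.
(Low, Medium): Country A can switch to Medium (-3 → 0). Not NE.
(Low, High): Country A can switch to Medium (-3 → -2). Not NE.
(Medium, Low): Country A can switch to Low (-5 → -2). Not NE.
(Medium, Medium): Country A can switch to High (0 → 5). Not NE.
(Medium, High): Country A can switch to High (-2 → 4). Not NE.
(High, Low): Country A can switch to Low (-3 → -2). Not NE.
(High, Medium): Country B can switch to High (-3 → 4). Not NE.
(High, High): Country A gets 4, best alternative -2; Country B gets 4, best alternative -3. No profitable deviation — NE.

The pure Nash equilibria are (Low, Low), (High, High).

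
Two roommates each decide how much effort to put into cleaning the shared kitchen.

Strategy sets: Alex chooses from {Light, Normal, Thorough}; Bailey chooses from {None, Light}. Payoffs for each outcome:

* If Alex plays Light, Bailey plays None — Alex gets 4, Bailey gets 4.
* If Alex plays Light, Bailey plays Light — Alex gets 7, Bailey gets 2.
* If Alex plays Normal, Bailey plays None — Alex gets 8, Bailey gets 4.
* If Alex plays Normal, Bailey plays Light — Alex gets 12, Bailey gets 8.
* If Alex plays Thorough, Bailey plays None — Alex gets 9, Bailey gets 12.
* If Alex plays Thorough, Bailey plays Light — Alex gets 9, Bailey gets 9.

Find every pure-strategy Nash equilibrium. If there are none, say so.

Pure-strategy Nash equilibria: (Normal, Light), (Thorough, None)

(Light, None): Alex can switch to Normal (4 → 8). Not NE.
(Light, Light): Alex can switch to Normal (7 → 12). Not NE.
(Normal, None): Alex can switch to Thorough (8 → 9). Not NE.
(Normal, Light): Alex gets 12, best alternative 9; Bailey gets 8, best alternative 4. No profitable deviation — NE.
(Thorough, None): Alex gets 9, best alternative 8; Bailey gets 12, best alternative 9. No profitable deviation — NE.
(Thorough, Light): Alex can switch to Normal (9 → 12). Not NE.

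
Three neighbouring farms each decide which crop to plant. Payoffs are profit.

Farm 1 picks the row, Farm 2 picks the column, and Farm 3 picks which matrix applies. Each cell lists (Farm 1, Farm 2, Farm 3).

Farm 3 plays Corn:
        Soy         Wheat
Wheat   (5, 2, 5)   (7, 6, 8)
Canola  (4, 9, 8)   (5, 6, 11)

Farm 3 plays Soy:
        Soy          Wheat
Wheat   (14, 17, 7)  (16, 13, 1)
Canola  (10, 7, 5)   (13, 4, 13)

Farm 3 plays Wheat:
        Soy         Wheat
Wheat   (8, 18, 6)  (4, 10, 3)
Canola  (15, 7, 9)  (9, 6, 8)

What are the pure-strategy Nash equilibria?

(Wheat, Soy, Corn): Farm 2 can switch to Wheat (2 → 6). Not NE.
(Wheat, Soy, Soy): Farm 1 gets 14, best alternative 10; Farm 2 gets 17, best alternative 13; Farm 3 gets 7, best alternative 6. No profitable deviation — NE.
(Wheat, Soy, Wheat): Farm 1 can switch to Canola (8 → 15). Not NE.
(Wheat, Wheat, Corn): Farm 1 gets 7, best alternative 5; Farm 2 gets 6, best alternative 2; Farm 3 gets 8, best alternative 3. No profitable deviation — NE.
(Wheat, Wheat, Soy): Farm 2 can switch to Soy (13 → 17). Not NE.
(Wheat, Wheat, Wheat): Farm 1 can switch to Canola (4 → 9). Not NE.
(Canola, Soy, Corn): Farm 1 can switch to Wheat (4 → 5). Not NE.
(Canola, Soy, Soy): Farm 1 can switch to Wheat (10 → 14). Not NE.
(Canola, Soy, Wheat): Farm 1 gets 15, best alternative 8; Farm 2 gets 7, best alternative 6; Farm 3 gets 9, best alternative 8. No profitable deviation — NE.
(Canola, Wheat, Corn): Farm 1 can switch to Wheat (5 → 7). Not NE.
(Canola, Wheat, Soy): Farm 1 can switch to Wheat (13 → 16). Not NE.
(The remaining 1 profile has a profitable deviation by the same check.)

Pure-strategy Nash equilibria: (Wheat, Soy, Soy), (Wheat, Wheat, Corn), (Canola, Soy, Wheat)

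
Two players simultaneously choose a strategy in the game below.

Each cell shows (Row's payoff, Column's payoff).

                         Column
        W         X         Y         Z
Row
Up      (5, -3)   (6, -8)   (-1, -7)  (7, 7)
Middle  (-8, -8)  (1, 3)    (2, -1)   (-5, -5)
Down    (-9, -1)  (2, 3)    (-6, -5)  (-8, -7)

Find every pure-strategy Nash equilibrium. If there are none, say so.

Mark each player's best response to every combination of opponents' strategies; a profile where every player is best-responding is a pure Nash equilibrium.
Row against W: payoffs 5, -8, -9 → best response Up.
Row against X: payoffs 6, 1, 2 → best response Up.
Row against Y: payoffs -1, 2, -6 → best response Middle.
Row against Z: payoffs 7, -5, -8 → best response Up.
Column against Up: payoffs -3, -8, -7, 7 → best response Z.
Column against Middle: payoffs -8, 3, -1, -5 → best response X.
Column against Down: payoffs -1, 3, -5, -7 → best response X.
Mutual best responses: (Up, Z).

(Up, Z)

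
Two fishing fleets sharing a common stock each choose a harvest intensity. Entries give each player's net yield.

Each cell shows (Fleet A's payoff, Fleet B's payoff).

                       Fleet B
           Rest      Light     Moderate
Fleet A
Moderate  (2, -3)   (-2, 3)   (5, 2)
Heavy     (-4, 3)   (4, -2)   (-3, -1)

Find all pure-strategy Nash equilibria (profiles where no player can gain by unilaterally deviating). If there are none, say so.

No pure-strategy Nash equilibrium.

(Moderate, Rest): Fleet B can switch to Light (-3 → 3). Not NE.
(Moderate, Light): Fleet A can switch to Heavy (-2 → 4). Not NE.
(Moderate, Moderate): Fleet B can switch to Light (2 → 3). Not NE.
(Heavy, Rest): Fleet A can switch to Moderate (-4 → 2). Not NE.
(Heavy, Light): Fleet B can switch to Rest (-2 → 3). Not NE.
(Heavy, Moderate): Fleet A can switch to Moderate (-3 → 5). Not NE.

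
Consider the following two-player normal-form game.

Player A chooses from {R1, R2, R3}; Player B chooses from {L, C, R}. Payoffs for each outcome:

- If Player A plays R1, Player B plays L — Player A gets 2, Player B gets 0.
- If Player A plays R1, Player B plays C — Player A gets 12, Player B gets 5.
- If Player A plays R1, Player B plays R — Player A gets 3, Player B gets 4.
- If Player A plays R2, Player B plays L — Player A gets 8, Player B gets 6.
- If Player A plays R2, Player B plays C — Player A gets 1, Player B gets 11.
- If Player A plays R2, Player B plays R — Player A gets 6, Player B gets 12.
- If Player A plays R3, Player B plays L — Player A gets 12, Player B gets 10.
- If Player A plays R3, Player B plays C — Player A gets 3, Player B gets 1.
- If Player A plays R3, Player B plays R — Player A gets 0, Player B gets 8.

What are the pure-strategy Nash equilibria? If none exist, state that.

The pure Nash equilibria are (R1, C) and (R2, R) and (R3, L).

Check each profile: it is a Nash equilibrium iff no player can strictly gain by switching unilaterally.
(R1, L): Player A can switch to R2 (2 → 8). Not NE.
(R1, C): Player A gets 12, best alternative 3; Player B gets 5, best alternative 4. No profitable deviation — NE.
(R1, R): Player A can switch to R2 (3 → 6). Not NE.
(R2, L): Player A can switch to R3 (8 → 12). Not NE.
(R2, C): Player A can switch to R1 (1 → 12). Not NE.
(R2, R): Player A gets 6, best alternative 3; Player B gets 12, best alternative 11. No profitable deviation — NE.
(R3, L): Player A gets 12, best alternative 8; Player B gets 10, best alternative 8. No profitable deviation — NE.
(R3, C): Player A can switch to R1 (3 → 12). Not NE.
(R3, R): Player A can switch to R1 (0 → 3). Not NE.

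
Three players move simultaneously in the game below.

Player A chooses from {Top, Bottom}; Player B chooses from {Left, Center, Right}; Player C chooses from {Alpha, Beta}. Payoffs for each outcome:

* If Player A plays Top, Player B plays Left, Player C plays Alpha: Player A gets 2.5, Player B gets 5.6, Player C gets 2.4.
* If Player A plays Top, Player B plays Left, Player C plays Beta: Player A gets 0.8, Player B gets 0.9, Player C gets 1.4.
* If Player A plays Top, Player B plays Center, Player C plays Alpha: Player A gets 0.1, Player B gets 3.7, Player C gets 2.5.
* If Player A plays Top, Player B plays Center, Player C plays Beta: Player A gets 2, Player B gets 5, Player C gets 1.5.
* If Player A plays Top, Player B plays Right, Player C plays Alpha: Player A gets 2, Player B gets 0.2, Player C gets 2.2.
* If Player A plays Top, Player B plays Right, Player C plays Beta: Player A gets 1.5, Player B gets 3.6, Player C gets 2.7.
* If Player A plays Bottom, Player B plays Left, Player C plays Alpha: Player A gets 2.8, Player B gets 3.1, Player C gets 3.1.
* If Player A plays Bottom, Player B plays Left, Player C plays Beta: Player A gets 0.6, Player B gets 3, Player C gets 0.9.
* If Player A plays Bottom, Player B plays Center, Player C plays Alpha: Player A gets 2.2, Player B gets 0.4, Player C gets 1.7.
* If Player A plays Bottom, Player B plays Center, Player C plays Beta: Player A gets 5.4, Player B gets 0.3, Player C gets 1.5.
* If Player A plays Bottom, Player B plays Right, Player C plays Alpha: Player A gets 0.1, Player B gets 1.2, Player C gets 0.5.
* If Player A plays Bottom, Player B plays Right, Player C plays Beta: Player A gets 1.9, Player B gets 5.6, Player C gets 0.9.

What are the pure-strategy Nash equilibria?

(Top, Left, Alpha): Player A can switch to Bottom (2.5 → 2.8). Not NE.
(Top, Left, Beta): Player B can switch to Center (0.9 → 5). Not NE.
(Top, Center, Alpha): Player A can switch to Bottom (0.1 → 2.2). Not NE.
(Top, Center, Beta): Player A can switch to Bottom (2 → 5.4). Not NE.
(Top, Right, Alpha): Player B can switch to Left (0.2 → 5.6). Not NE.
(Top, Right, Beta): Player A can switch to Bottom (1.5 → 1.9). Not NE.
(Bottom, Left, Alpha): Player A gets 2.8, best alternative 2.5; Player B gets 3.1, best alternative 1.2; Player C gets 3.1, best alternative 0.9. No profitable deviation — NE.
(Bottom, Left, Beta): Player A can switch to Top (0.6 → 0.8). Not NE.
(Bottom, Center, Alpha): Player B can switch to Left (0.4 → 3.1). Not NE.
(Bottom, Center, Beta): Player B can switch to Left (0.3 → 3). Not NE.
(Bottom, Right, Alpha): Player A can switch to Top (0.1 → 2). Not NE.
(Bottom, Right, Beta): Player A gets 1.9, best alternative 1.5; Player B gets 5.6, best alternative 3; Player C gets 0.9, best alternative 0.5. No profitable deviation — NE.

The pure Nash equilibria are (Bottom, Left, Alpha); (Bottom, Right, Beta).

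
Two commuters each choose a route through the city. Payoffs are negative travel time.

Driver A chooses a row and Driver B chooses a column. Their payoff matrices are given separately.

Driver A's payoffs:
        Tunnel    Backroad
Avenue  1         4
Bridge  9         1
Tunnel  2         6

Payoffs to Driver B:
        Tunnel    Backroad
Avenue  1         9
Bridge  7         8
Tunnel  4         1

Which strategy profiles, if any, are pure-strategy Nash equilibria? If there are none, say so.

Driver A against Tunnel: payoffs 1, 9, 2 → best response Bridge.
Driver A against Backroad: payoffs 4, 1, 6 → best response Tunnel.
Driver B against Avenue: payoffs 1, 9 → best response Backroad.
Driver B against Bridge: payoffs 7, 8 → best response Backroad.
Driver B against Tunnel: payoffs 4, 1 → best response Tunnel.
No profile is a mutual best response for all players.

There is no pure-strategy Nash equilibrium.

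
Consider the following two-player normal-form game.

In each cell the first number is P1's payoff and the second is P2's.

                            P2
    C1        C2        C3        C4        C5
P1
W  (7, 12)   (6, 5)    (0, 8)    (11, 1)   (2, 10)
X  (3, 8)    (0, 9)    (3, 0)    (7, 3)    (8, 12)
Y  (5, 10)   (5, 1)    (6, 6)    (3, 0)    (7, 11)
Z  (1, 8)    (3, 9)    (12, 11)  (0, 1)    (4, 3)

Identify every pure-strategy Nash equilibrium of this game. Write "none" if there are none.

Check each profile: it is a Nash equilibrium iff no player can strictly gain by switching unilaterally.
(W, C1): P1 gets 7, best alternative 5; P2 gets 12, best alternative 10. No profitable deviation — NE.
(W, C2): P2 can switch to C1 (5 → 12). Not NE.
(W, C3): P1 can switch to X (0 → 3). Not NE.
(W, C4): P2 can switch to C1 (1 → 12). Not NE.
(W, C5): P1 can switch to X (2 → 8). Not NE.
(X, C1): P1 can switch to W (3 → 7). Not NE.
(X, C2): P1 can switch to W (0 → 6). Not NE.
(X, C3): P1 can switch to Y (3 → 6). Not NE.
(X, C4): P1 can switch to W (7 → 11). Not NE.
(X, C5): P1 gets 8, best alternative 7; P2 gets 12, best alternative 9. No profitable deviation — NE.
(Y, C1): P1 can switch to W (5 → 7). Not NE.
(Y, C2): P1 can switch to W (5 → 6). Not NE.
(Y, C3): P1 can switch to Z (6 → 12). Not NE.
(Y, C4): P1 can switch to W (3 → 11). Not NE.
(Z, C3): P1 gets 12, best alternative 6; P2 gets 11, best alternative 9. No profitable deviation — NE.
(The remaining 5 profiles each have a profitable deviation by the same check.)

The pure Nash equilibria are (W, C1) and (X, C5) and (Z, C3).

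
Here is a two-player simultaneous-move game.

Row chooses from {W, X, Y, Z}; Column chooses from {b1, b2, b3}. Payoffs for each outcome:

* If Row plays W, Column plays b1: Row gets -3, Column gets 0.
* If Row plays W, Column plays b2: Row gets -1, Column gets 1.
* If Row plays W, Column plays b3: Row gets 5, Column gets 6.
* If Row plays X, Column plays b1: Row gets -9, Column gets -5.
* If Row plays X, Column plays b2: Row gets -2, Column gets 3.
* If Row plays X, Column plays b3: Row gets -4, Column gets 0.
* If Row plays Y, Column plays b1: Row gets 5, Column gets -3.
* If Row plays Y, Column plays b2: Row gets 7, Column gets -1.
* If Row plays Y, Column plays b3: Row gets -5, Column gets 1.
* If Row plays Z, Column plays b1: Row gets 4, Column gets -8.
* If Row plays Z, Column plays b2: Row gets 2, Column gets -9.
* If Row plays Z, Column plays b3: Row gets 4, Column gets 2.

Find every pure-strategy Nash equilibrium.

For each strategy profile, look for a profitable unilateral deviation.
(W, b1): Row can switch to Y (-3 → 5). Not NE.
(W, b2): Row can switch to Y (-1 → 7). Not NE.
(W, b3): Row gets 5, best alternative 4; Column gets 6, best alternative 1. No profitable deviation — NE.
(X, b1): Row can switch to W (-9 → -3). Not NE.
(X, b2): Row can switch to W (-2 → -1). Not NE.
(X, b3): Row can switch to W (-4 → 5). Not NE.
(Y, b1): Column can switch to b2 (-3 → -1). Not NE.
(Y, b2): Column can switch to b3 (-1 → 1). Not NE.
(Y, b3): Row can switch to W (-5 → 5). Not NE.
(Z, b1): Row can switch to Y (4 → 5). Not NE.
(Z, b2): Row can switch to Y (2 → 7). Not NE.
(Z, b3): Row can switch to W (4 → 5). Not NE.

The unique pure-strategy Nash equilibrium is (W, b3).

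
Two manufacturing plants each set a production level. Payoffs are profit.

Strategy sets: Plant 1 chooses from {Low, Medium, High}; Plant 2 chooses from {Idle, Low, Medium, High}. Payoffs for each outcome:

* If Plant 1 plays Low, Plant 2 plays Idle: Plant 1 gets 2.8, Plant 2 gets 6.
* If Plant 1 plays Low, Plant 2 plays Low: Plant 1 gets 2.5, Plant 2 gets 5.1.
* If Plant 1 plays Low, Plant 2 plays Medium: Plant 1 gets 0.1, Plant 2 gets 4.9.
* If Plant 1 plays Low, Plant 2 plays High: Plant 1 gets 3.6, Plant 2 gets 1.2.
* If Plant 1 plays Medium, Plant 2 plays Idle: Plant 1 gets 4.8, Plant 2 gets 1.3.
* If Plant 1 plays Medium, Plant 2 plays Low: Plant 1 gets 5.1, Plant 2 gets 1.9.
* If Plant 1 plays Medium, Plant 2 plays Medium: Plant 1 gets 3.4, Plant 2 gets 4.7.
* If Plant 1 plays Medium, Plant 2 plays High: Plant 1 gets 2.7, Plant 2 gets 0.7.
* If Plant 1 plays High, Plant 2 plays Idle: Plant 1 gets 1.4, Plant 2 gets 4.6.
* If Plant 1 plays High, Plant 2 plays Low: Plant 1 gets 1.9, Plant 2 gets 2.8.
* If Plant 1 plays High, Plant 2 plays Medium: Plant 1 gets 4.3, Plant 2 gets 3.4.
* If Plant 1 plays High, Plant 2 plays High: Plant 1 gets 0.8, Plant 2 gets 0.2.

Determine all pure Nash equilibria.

none

(Low, Idle): Plant 1 can switch to Medium (2.8 → 4.8). Not NE.
(Low, Low): Plant 1 can switch to Medium (2.5 → 5.1). Not NE.
(Low, Medium): Plant 1 can switch to Medium (0.1 → 3.4). Not NE.
(Low, High): Plant 2 can switch to Idle (1.2 → 6). Not NE.
(Medium, Idle): Plant 2 can switch to Low (1.3 → 1.9). Not NE.
(Medium, Low): Plant 2 can switch to Medium (1.9 → 4.7). Not NE.
(Medium, Medium): Plant 1 can switch to High (3.4 → 4.3). Not NE.
(Medium, High): Plant 1 can switch to Low (2.7 → 3.6). Not NE.
(High, Idle): Plant 1 can switch to Low (1.4 → 2.8). Not NE.
(High, Low): Plant 1 can switch to Low (1.9 → 2.5). Not NE.
(High, Medium): Plant 2 can switch to Idle (3.4 → 4.6). Not NE.
(High, High): Plant 1 can switch to Low (0.8 → 3.6). Not NE.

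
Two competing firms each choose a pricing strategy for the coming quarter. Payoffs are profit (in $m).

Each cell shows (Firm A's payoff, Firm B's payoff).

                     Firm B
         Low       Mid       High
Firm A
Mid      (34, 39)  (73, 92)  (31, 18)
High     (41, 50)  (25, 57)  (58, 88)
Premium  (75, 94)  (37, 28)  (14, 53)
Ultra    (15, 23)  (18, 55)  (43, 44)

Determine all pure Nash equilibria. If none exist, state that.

Firm A against Low: payoffs 34, 41, 75, 15 → best response Premium.
Firm A against Mid: payoffs 73, 25, 37, 18 → best response Mid.
Firm A against High: payoffs 31, 58, 14, 43 → best response High.
Firm B against Mid: payoffs 39, 92, 18 → best response Mid.
Firm B against High: payoffs 50, 57, 88 → best response High.
Firm B against Premium: payoffs 94, 28, 53 → best response Low.
Firm B against Ultra: payoffs 23, 55, 44 → best response Mid.
Mutual best responses: (Mid, Mid); (High, High); (Premium, Low).

Pure-strategy Nash equilibria: (Mid, Mid); (High, High); (Premium, Low)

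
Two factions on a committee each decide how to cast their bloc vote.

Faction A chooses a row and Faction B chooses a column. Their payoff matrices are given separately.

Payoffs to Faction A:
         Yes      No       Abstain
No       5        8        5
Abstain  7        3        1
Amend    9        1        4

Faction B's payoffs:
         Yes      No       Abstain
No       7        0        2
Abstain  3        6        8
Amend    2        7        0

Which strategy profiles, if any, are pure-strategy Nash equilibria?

Faction A against Yes: payoffs 5, 7, 9 → best response Amend.
Faction A against No: payoffs 8, 3, 1 → best response No.
Faction A against Abstain: payoffs 5, 1, 4 → best response No.
Faction B against No: payoffs 7, 0, 2 → best response Yes.
Faction B against Abstain: payoffs 3, 6, 8 → best response Abstain.
Faction B against Amend: payoffs 2, 7, 0 → best response No.
No profile is a mutual best response for all players.

No pure-strategy Nash equilibrium.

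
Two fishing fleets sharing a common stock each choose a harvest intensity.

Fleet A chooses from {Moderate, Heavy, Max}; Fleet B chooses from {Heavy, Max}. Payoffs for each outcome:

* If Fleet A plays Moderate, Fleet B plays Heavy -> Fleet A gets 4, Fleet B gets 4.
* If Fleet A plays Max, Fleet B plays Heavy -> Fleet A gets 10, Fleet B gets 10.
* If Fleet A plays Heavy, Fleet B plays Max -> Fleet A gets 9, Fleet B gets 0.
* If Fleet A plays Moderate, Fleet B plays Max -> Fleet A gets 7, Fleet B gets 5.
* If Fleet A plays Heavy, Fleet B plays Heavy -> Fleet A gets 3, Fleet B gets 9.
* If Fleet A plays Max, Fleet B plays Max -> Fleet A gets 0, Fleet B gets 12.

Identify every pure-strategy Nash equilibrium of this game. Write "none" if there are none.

There is no pure-strategy Nash equilibrium.

(Moderate, Heavy): Fleet A can switch to Max (4 → 10). Not NE.
(Moderate, Max): Fleet A can switch to Heavy (7 → 9). Not NE.
(Heavy, Heavy): Fleet A can switch to Moderate (3 → 4). Not NE.
(Heavy, Max): Fleet B can switch to Heavy (0 → 9). Not NE.
(Max, Heavy): Fleet B can switch to Max (10 → 12). Not NE.
(Max, Max): Fleet A can switch to Moderate (0 → 7). Not NE.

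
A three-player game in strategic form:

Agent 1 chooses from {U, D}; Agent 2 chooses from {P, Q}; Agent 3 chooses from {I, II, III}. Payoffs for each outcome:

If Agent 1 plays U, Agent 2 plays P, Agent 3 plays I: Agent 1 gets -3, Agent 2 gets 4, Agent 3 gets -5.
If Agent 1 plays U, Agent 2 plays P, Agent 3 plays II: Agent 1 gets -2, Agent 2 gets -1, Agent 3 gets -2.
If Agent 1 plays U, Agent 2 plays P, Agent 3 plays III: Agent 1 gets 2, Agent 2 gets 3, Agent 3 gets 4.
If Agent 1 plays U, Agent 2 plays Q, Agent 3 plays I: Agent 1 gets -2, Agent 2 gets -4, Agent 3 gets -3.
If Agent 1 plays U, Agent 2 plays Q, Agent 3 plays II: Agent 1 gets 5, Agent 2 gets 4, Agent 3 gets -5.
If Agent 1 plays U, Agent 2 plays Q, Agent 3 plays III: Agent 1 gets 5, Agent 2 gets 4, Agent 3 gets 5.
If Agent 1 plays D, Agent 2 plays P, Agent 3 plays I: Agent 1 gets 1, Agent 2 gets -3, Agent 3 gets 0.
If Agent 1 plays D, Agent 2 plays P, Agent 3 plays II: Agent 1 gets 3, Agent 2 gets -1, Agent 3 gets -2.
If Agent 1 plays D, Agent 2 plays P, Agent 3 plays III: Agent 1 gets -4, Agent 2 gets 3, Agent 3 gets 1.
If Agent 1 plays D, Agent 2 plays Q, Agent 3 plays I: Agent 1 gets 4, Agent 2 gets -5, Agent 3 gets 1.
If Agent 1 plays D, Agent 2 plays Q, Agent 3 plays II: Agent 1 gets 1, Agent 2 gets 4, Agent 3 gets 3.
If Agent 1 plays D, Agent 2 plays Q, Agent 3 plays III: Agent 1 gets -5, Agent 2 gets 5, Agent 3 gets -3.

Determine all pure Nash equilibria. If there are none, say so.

(U, Q, III)

(U, P, I): Agent 1 can switch to D (-3 → 1). Not NE.
(U, P, II): Agent 1 can switch to D (-2 → 3). Not NE.
(U, P, III): Agent 2 can switch to Q (3 → 4). Not NE.
(U, Q, I): Agent 1 can switch to D (-2 → 4). Not NE.
(U, Q, II): Agent 3 can switch to I (-5 → -3). Not NE.
(U, Q, III): Agent 1 gets 5, best alternative -5; Agent 2 gets 4, best alternative 3; Agent 3 gets 5, best alternative -3. No profitable deviation — NE.
(D, P, I): Agent 3 can switch to III (0 → 1). Not NE.
(The remaining 5 profiles each have a profitable deviation by the same check.)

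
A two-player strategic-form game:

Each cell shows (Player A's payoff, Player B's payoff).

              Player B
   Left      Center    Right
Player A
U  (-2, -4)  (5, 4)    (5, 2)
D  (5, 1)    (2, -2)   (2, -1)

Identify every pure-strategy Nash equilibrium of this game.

For each player, find the best response to each opponent profile; mutual best responses are the pure NE.
Player A against Left: payoffs -2, 5 → best response D.
Player A against Center: payoffs 5, 2 → best response U.
Player A against Right: payoffs 5, 2 → best response U.
Player B against U: payoffs -4, 4, 2 → best response Center.
Player B against D: payoffs 1, -2, -1 → best response Left.
Mutual best responses: (U, Center); (D, Left).

Pure-strategy Nash equilibria: (U, Center) and (D, Left)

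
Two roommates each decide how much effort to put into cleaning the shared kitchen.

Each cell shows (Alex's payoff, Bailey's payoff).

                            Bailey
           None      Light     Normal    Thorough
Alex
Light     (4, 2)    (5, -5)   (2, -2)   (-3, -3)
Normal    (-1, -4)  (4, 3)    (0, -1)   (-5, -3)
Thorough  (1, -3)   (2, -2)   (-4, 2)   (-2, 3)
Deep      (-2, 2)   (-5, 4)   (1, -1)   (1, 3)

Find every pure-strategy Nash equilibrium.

Alex against None: payoffs 4, -1, 1, -2 → best response Light.
Alex against Light: payoffs 5, 4, 2, -5 → best response Light.
Alex against Normal: payoffs 2, 0, -4, 1 → best response Light.
Alex against Thorough: payoffs -3, -5, -2, 1 → best response Deep.
Bailey against Light: payoffs 2, -5, -2, -3 → best response None.
Bailey against Normal: payoffs -4, 3, -1, -3 → best response Light.
Bailey against Thorough: payoffs -3, -2, 2, 3 → best response Thorough.
Bailey against Deep: payoffs 2, 4, -1, 3 → best response Light.
Mutual best responses: (Light, None).

Pure NE: (Light, None)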